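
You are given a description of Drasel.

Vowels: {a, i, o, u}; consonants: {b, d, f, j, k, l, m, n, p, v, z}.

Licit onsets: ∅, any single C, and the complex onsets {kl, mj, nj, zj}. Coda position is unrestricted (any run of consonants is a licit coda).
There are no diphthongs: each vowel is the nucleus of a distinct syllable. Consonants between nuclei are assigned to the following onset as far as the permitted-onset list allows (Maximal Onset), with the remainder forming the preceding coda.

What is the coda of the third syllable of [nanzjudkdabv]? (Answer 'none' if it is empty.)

Vowels present: a, u, a; each is a nucleus, giving 3 syllables.
V1 /a/ – V2 /u/: /nzj/; trying suffixes from longest down, /zj/ is the first permitted one, so coda /n/ | onset /zj/.
V2 /u/ – V3 /a/: cluster /dkd/ — the longest permitted-onset suffix is /d/; onset = /d/, preceding coda = /dk/.
Result: nan.zjudk.dabv.
Syllable 3 is /dabv/: onset /d/, nucleus /a/, coda /bv/.

bv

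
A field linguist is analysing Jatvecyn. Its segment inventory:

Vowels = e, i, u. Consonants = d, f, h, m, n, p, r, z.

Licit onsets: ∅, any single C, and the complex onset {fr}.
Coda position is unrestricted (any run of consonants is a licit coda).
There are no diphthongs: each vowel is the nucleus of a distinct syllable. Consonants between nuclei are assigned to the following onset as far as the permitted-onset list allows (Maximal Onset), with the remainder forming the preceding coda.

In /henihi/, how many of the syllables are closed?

0

Nuclei (vowels): e, i, i → 3 syllables.
σ1/σ2 boundary: /n/ is a single consonant, so it becomes the next onset.
σ2/σ3 boundary: /h/ is a single consonant, so it becomes the next onset.
So the parse is he.ni.hi.
Classifying each syllable: /he/ (open), /ni/ (open), /hi/ (open).
Closed syllables: 0.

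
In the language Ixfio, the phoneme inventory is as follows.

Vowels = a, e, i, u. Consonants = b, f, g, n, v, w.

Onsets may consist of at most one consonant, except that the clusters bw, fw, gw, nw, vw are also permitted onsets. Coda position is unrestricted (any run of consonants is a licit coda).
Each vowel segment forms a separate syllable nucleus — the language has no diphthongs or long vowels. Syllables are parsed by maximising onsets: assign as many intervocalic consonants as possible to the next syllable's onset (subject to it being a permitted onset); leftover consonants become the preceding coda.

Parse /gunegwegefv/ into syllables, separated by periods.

Vowels present: u, e, e, e; each is a nucleus, giving 4 syllables.
σ1/σ2 boundary: just /n/ — single C goes to the following onset.
σ2/σ3 boundary: /gw/ — entire cluster is a permitted onset → onset /gw/, coda ∅.
σ3/σ4 boundary: /g/ is a single consonant, so it becomes the next onset.

gu.ne.gwe.gefv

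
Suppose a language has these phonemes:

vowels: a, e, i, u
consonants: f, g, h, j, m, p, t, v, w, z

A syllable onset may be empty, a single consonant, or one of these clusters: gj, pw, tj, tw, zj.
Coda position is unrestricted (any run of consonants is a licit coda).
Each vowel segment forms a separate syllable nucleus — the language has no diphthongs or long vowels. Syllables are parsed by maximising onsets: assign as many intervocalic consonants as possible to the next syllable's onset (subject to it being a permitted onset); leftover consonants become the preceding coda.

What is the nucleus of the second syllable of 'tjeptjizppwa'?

Vowels present: e, i, a; each is a nucleus, giving 3 syllables.
The second nucleus (vowel 2 from the left) is /i/.

i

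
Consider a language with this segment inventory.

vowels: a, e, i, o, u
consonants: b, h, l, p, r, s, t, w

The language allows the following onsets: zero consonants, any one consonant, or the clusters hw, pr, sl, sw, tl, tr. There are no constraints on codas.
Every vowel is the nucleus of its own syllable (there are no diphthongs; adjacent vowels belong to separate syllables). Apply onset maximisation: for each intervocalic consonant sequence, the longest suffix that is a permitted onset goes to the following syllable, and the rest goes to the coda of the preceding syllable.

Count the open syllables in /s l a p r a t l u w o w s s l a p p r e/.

4

Nuclei (vowels): a, a, u, o, a, e → 6 syllables.
/a…a/ gap (V1→V2): /pr/ — entire cluster is a permitted onset → onset /pr/, coda ∅.
/a…u/ gap (V2→V3): /tl/ — entire cluster is a permitted onset → onset /tl/, coda ∅.
/u…o/ gap (V3→V4): just /w/ — single C goes to the following onset.
/o…a/ gap (V4→V5): /wssl/; trying suffixes from longest down, /sl/ is the first permitted one, so coda /ws/ | onset /sl/.
/a…e/ gap (V5→V6): cluster /ppr/ — the longest permitted-onset suffix is /pr/; onset = /pr/, preceding coda = /p/.
Putting it together: sla.pra.tlu.wows.slap.pre.
Classifying each syllable: /sla/ (open), /pra/ (open), /tlu/ (open), /wows/ (closed), /slap/ (closed), /pre/ (open).
Open syllables: 4.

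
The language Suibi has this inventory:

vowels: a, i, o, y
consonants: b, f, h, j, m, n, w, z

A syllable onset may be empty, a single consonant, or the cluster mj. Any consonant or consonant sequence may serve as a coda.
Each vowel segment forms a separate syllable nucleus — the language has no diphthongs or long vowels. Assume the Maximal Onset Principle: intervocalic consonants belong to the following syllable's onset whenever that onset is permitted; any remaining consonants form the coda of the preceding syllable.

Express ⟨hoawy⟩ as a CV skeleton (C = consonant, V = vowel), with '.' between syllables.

CV.V.CV

Nuclei (vowels): o, a, y → 3 syllables.
Between /o/ (V1) and /a/ (V2): hiatus — the boundary sits between the two vowels.
Between /a/ (V2) and /y/ (V3): just /w/ — single C goes to the following onset.
Putting it together: ho.a.wy.
Mapping each syllable to C/V: /ho/ → CV, /a/ → V, /wy/ → CV.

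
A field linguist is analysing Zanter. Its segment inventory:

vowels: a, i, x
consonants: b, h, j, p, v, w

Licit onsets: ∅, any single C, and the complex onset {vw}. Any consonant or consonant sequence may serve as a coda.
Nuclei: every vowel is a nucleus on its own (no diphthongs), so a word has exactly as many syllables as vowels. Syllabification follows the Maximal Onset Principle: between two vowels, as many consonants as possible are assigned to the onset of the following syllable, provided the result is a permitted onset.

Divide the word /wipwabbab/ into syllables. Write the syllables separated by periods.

wip.wab.bab

Vowels present: i, a, a; each is a nucleus, giving 3 syllables.
σ1/σ2 boundary: /pw/ — longest licit onset from the right is /w/, leaving /p/ as coda.
σ2/σ3 boundary: cluster /bb/ — the longest permitted-onset suffix is /b/; onset = /b/, preceding coda = /b/.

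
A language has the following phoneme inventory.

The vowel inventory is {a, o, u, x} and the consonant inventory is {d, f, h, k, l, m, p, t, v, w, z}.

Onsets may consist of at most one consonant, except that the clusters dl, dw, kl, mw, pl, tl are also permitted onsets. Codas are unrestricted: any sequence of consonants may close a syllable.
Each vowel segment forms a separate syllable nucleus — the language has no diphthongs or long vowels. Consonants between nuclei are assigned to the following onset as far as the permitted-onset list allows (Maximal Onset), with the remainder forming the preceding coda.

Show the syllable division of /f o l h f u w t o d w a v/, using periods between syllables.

Nuclei (vowels): o, u, o, a → 4 syllables.
/o…u/ gap (V1→V2): /lhf/ — longest licit onset from the right is /f/, leaving /lh/ as coda.
/u…o/ gap (V2→V3): /wt/; trying suffixes from longest down, /t/ is the first permitted one, so coda /w/ | onset /t/.
/o…a/ gap (V3→V4): /dw/ is a licit onset in full, so it all attaches to the next syllable.

folh.fuw.to.dwav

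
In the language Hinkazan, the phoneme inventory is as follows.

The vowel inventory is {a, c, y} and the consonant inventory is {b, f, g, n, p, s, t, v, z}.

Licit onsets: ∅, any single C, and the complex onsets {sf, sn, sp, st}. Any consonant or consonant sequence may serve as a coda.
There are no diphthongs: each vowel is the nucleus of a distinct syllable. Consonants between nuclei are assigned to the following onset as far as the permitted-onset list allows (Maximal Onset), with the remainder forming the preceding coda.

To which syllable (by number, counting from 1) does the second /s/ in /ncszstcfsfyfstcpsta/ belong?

Vowels present: c, c, y, c, a; each is a nucleus, giving 5 syllables.
/c…c/ gap (V1→V2): /szst/ splits as /sz/ + /st/ (/st/ is the longest suffix that is a licit onset).
/c…y/ gap (V2→V3): /fsf/ splits as /f/ + /sf/ (/sf/ is the longest suffix that is a licit onset).
/y…c/ gap (V3→V4): /fst/ splits as /f/ + /st/ (/st/ is the longest suffix that is a licit onset).
/c…a/ gap (V4→V5): cluster /pst/ — the longest permitted-onset suffix is /st/; onset = /st/, preceding coda = /p/.
So the parse is ncsz.stcf.sfyf.stcp.sta.
The second /s/ is in the onset of syllable 2 (/stcf/).

2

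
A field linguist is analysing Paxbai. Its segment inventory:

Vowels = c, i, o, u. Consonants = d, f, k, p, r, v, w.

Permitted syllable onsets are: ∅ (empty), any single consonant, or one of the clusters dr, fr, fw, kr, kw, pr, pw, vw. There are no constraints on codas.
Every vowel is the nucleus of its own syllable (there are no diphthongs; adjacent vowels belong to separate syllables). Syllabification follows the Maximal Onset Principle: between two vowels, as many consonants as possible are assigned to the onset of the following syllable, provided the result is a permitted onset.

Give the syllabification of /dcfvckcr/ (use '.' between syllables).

dcf.vc.kcr

The vowels are c, c, c — 3 nuclei, so 3 syllables.
σ1/σ2 boundary: /fv/; trying suffixes from longest down, /v/ is the first permitted one, so coda /f/ | onset /v/.
σ2/σ3 boundary: just /k/ — single C goes to the following onset.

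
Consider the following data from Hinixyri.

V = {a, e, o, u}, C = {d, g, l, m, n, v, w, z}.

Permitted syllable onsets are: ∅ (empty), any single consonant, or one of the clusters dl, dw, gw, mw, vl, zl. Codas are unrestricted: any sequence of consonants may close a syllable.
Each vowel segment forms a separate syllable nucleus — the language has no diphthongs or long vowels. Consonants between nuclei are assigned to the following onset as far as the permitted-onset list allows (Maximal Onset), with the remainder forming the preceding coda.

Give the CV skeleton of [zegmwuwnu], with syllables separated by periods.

Nuclei (vowels): e, u, u → 3 syllables.
V1 /e/ – V2 /u/: /gmw/ splits as /g/ + /mw/ (/mw/ is the longest suffix that is a licit onset).
V2 /u/ – V3 /u/: /wn/ splits as /w/ + /n/ (/n/ is the longest suffix that is a licit onset).
So the parse is zeg.mwuw.nu.
Mapping each syllable to C/V: /zeg/ → CVC, /mwuw/ → CCVC, /nu/ → CV.

CVC.CCVC.CV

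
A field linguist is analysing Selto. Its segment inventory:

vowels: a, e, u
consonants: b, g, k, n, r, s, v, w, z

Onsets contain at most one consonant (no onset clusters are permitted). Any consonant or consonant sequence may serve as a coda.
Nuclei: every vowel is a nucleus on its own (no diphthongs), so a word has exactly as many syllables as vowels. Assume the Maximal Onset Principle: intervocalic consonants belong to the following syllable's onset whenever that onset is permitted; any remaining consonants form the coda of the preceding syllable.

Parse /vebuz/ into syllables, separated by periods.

Nuclei (vowels): e, u → 2 syllables.
/e…u/ gap (V1→V2): /b/ → onset of the next syllable (single consonants are always licit onsets).

ve.buz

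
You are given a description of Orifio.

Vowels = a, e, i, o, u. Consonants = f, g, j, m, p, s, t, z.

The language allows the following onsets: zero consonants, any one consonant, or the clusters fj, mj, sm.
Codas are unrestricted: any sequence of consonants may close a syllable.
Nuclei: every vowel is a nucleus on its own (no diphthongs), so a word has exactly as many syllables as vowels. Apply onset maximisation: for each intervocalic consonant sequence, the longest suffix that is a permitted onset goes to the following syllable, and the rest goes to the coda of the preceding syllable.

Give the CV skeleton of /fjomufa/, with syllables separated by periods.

Vowels present: o, u, a; each is a nucleus, giving 3 syllables.
/o…u/ gap (V1→V2): /m/ is a single consonant, so it becomes the next onset.
/u…a/ gap (V2→V3): /f/ is a single consonant, so it becomes the next onset.
Putting it together: fjo.mu.fa.
Mapping each syllable to C/V: /fjo/ → CCV, /mu/ → CV, /fa/ → CV.

CCV.CV.CV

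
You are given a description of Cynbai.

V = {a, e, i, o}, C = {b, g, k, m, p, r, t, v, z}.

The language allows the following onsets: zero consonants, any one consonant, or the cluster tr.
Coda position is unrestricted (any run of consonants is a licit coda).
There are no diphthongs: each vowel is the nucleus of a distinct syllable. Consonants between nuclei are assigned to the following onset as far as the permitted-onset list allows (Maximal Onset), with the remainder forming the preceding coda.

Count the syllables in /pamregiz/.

The vowels are a, e, i — 3 nuclei, so 3 syllables.

3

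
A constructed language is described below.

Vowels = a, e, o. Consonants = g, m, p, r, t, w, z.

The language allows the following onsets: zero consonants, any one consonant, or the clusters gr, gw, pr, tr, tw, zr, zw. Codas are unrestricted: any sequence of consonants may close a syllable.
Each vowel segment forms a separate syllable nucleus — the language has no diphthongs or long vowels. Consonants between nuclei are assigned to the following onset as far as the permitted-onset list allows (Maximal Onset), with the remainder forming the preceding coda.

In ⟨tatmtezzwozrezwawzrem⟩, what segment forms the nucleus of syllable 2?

The vowels are a, e, o, e, a, e — 6 nuclei, so 6 syllables.
The second nucleus (vowel 2 from the left) is /e/.

e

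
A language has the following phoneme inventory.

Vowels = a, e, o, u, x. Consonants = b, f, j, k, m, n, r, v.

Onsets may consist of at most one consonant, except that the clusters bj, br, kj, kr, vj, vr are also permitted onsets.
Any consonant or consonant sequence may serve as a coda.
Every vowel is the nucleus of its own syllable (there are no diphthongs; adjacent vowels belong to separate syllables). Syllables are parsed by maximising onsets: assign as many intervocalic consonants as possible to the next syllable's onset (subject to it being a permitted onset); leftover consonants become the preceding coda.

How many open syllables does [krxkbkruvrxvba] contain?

Vowels present: x, u, x, a; each is a nucleus, giving 4 syllables.
V1 /x/ – V2 /u/: cluster /kbkr/ — the longest permitted-onset suffix is /kr/; onset = /kr/, preceding coda = /kb/.
V2 /u/ – V3 /x/: cluster /vr/ — /vr/ is itself a permitted onset, so the whole cluster goes right; preceding coda = ∅.
V3 /x/ – V4 /a/: /vb/ splits as /v/ + /b/ (/b/ is the longest suffix that is a licit onset).
Syllabification: krxkb.kru.vrxv.ba.
Classifying each syllable: /krxkb/ (closed), /kru/ (open), /vrxv/ (closed), /ba/ (open).
Open syllables: 2.

2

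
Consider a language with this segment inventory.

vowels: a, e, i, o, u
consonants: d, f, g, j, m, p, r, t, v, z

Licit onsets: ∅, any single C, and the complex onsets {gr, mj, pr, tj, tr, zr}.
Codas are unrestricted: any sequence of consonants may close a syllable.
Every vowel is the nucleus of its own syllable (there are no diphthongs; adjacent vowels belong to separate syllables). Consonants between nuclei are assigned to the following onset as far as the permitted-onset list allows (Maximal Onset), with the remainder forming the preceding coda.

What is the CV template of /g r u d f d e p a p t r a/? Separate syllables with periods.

CCVCC.CV.CVC.CCV

Nuclei (vowels): u, e, a, a → 4 syllables.
V1 /u/ – V2 /e/: /dfd/ — longest licit onset from the right is /d/, leaving /df/ as coda.
V2 /e/ – V3 /a/: just /p/ — single C goes to the following onset.
V3 /a/ – V4 /a/: /ptr/ splits as /p/ + /tr/ (/tr/ is the longest suffix that is a licit onset).
Result: grudf.de.pap.tra.
Mapping each syllable to C/V: /grudf/ → CCVCC, /de/ → CV, /pap/ → CVC, /tra/ → CCV.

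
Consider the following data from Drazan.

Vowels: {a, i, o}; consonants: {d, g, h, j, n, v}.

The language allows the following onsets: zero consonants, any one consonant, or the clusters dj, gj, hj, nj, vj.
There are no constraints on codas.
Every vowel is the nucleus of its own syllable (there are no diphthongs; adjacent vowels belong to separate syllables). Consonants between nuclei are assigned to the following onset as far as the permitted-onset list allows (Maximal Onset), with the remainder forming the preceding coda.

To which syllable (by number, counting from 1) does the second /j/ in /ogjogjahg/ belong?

3

Nuclei (vowels): o, o, a → 3 syllables.
Between /o/ (V1) and /o/ (V2): /gj/ — entire cluster is a permitted onset → onset /gj/, coda ∅.
Between /o/ (V2) and /a/ (V3): cluster /gj/ — /gj/ is itself a permitted onset, so the whole cluster goes right; preceding coda = ∅.
Result: o.gjo.gjahg.
The second /j/ is in the onset of syllable 3 (/gjahg/).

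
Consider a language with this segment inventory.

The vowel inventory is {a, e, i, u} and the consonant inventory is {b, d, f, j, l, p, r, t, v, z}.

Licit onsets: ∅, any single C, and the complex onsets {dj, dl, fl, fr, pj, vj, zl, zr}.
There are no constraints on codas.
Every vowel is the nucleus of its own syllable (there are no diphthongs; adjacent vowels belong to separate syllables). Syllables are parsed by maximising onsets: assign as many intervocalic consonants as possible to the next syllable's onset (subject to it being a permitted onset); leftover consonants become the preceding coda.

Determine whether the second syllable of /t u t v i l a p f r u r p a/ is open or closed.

open

The vowels are u, i, a, u, a — 5 nuclei, so 5 syllables.
Between /u/ (V1) and /i/ (V2): /tv/ splits as /t/ + /v/ (/v/ is the longest suffix that is a licit onset).
Between /i/ (V2) and /a/ (V3): /l/ → onset of the next syllable (single consonants are always licit onsets).
Between /a/ (V3) and /u/ (V4): cluster /pfr/ — the longest permitted-onset suffix is /fr/; onset = /fr/, preceding coda = /p/.
Between /u/ (V4) and /a/ (V5): /rp/ — longest licit onset from the right is /p/, leaving /r/ as coda.
So the parse is tut.vi.lap.frur.pa.
Syllable 2 is /vi/; it ends in its nucleus with no coda, so it is open.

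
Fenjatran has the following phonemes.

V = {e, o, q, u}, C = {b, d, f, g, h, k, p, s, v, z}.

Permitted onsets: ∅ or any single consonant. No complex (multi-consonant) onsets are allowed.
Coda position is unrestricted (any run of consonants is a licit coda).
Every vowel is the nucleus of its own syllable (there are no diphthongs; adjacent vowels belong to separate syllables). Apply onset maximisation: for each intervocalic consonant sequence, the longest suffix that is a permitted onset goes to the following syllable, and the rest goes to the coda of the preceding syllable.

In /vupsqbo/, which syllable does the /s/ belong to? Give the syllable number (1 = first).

2

Nuclei (vowels): u, q, o → 3 syllables.
Between /u/ (V1) and /q/ (V2): /ps/ — longest licit onset from the right is /s/, leaving /p/ as coda.
Between /q/ (V2) and /o/ (V3): /b/ → onset of the next syllable (single consonants are always licit onsets).
Putting it together: vup.sq.bo.
The /s/ is in the onset of syllable 2 (/sq/).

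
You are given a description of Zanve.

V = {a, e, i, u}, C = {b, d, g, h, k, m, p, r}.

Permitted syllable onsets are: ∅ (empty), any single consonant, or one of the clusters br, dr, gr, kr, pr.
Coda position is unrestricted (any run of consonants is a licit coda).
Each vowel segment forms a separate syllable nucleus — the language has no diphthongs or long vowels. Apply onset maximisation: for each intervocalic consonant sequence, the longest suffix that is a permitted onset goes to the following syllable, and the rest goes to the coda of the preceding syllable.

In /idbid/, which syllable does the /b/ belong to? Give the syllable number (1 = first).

Nuclei (vowels): i, i → 2 syllables.
/i…i/ gap (V1→V2): /db/; trying suffixes from longest down, /b/ is the first permitted one, so coda /d/ | onset /b/.
So the parse is id.bid.
The /b/ is in the onset of syllable 2 (/bid/).

2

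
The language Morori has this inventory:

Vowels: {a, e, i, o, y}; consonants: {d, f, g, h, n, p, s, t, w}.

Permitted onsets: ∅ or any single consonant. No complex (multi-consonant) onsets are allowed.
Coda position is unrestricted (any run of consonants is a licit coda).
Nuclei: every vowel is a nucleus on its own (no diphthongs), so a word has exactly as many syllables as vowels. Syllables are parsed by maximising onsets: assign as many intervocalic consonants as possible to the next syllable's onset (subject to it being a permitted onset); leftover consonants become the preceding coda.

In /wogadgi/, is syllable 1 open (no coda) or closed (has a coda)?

Nuclei (vowels): o, a, i → 3 syllables.
V1 /o/ – V2 /a/: /g/ → onset of the next syllable (single consonants are always licit onsets).
V2 /a/ – V3 /i/: /dg/; trying suffixes from longest down, /g/ is the first permitted one, so coda /d/ | onset /g/.
Result: wo.gad.gi.
Syllable 1 is /wo/; it ends in its nucleus with no coda, so it is open.

open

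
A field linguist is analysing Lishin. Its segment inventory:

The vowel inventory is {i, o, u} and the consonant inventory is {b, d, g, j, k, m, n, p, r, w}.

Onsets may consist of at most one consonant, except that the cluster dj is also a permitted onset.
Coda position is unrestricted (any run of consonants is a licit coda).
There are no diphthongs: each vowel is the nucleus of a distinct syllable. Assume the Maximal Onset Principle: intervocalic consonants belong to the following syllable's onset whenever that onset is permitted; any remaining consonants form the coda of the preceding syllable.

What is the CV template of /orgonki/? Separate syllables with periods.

Vowels present: o, o, i; each is a nucleus, giving 3 syllables.
V1 /o/ – V2 /o/: /rg/ splits as /r/ + /g/ (/g/ is the longest suffix that is a licit onset).
V2 /o/ – V3 /i/: /nk/; trying suffixes from longest down, /k/ is the first permitted one, so coda /n/ | onset /k/.
Putting it together: or.gon.ki.
Mapping each syllable to C/V: /or/ → VC, /gon/ → CVC, /ki/ → CV.

VC.CVC.CV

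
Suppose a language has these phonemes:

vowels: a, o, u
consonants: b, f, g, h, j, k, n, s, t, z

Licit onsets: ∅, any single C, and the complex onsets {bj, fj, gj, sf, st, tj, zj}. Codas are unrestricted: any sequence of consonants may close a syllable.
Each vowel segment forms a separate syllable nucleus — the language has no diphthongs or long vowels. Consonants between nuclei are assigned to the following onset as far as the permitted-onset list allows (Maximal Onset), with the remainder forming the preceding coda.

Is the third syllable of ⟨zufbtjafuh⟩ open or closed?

Nuclei (vowels): u, a, u → 3 syllables.
σ1/σ2 boundary: /fbtj/ — longest licit onset from the right is /tj/, leaving /fb/ as coda.
σ2/σ3 boundary: just /f/ — single C goes to the following onset.
So the parse is zufb.tja.fuh.
Syllable 3 is /fuh/ with coda /h/, so it is closed.

closed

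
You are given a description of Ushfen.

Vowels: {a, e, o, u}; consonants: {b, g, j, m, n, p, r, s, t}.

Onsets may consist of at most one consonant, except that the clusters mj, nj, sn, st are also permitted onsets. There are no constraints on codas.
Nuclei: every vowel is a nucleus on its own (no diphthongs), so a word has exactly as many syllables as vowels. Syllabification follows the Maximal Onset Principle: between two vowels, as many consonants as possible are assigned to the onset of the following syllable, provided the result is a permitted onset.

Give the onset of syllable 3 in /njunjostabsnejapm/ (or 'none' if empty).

The vowels are u, o, a, e, a — 5 nuclei, so 5 syllables.
Between /u/ (V1) and /o/ (V2): /nj/ is a licit onset in full, so it all attaches to the next syllable.
Between /o/ (V2) and /a/ (V3): cluster /st/ — /st/ is itself a permitted onset, so the whole cluster goes right; preceding coda = ∅.
Between /a/ (V3) and /e/ (V4): /bsn/ — longest licit onset from the right is /sn/, leaving /b/ as coda.
Between /e/ (V4) and /a/ (V5): /j/ → onset of the next syllable (single consonants are always licit onsets).
Syllabification: nju.njo.stab.sne.japm.
Syllable 3 is /stab/: onset /st/, nucleus /a/, coda /b/.

st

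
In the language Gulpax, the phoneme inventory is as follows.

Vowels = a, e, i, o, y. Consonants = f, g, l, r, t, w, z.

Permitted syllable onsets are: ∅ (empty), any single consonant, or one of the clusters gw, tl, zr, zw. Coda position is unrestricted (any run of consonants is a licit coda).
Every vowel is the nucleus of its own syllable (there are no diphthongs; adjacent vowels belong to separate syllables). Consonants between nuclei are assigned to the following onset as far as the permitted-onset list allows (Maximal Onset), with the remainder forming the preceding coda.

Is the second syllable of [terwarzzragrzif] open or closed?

closed

Vowels present: e, a, a, i; each is a nucleus, giving 4 syllables.
/e…a/ gap (V1→V2): /rw/ splits as /r/ + /w/ (/w/ is the longest suffix that is a licit onset).
/a…a/ gap (V2→V3): /rzzr/ — longest licit onset from the right is /zr/, leaving /rz/ as coda.
/a…i/ gap (V3→V4): /grz/ — longest licit onset from the right is /z/, leaving /gr/ as coda.
So the parse is ter.warz.zragr.zif.
Syllable 2 is /warz/ with coda /rz/, so it is closed.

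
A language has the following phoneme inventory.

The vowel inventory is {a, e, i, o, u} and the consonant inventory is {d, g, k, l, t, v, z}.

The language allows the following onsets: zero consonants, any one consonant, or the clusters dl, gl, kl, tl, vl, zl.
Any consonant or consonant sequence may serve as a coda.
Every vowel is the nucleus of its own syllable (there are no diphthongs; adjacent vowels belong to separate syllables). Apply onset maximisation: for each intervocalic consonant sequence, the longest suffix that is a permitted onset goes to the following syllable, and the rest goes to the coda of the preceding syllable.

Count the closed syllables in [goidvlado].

1

Vowels present: o, i, a, o; each is a nucleus, giving 4 syllables.
σ1/σ2 boundary: no consonants, so the boundary falls immediately after /o/.
σ2/σ3 boundary: /dvl/ splits as /d/ + /vl/ (/vl/ is the longest suffix that is a licit onset).
σ3/σ4 boundary: /d/ is a single consonant, so it becomes the next onset.
So the parse is go.id.vla.do.
Classifying each syllable: /go/ (open), /id/ (closed), /vla/ (open), /do/ (open).
Closed syllables: 1.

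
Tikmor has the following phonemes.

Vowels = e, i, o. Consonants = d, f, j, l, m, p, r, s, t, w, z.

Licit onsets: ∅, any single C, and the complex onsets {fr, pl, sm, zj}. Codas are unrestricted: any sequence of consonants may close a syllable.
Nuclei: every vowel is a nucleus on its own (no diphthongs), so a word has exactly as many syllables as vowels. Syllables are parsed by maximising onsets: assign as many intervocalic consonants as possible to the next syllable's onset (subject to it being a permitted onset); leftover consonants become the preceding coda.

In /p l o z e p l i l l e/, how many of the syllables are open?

3

The vowels are o, e, i, e — 4 nuclei, so 4 syllables.
Between /o/ (V1) and /e/ (V2): /z/ → onset of the next syllable (single consonants are always licit onsets).
Between /e/ (V2) and /i/ (V3): /pl/ — entire cluster is a permitted onset → onset /pl/, coda ∅.
Between /i/ (V3) and /e/ (V4): /ll/ — longest licit onset from the right is /l/, leaving /l/ as coda.
So the parse is plo.ze.plil.le.
Classifying each syllable: /plo/ (open), /ze/ (open), /plil/ (closed), /le/ (open).
Open syllables: 3.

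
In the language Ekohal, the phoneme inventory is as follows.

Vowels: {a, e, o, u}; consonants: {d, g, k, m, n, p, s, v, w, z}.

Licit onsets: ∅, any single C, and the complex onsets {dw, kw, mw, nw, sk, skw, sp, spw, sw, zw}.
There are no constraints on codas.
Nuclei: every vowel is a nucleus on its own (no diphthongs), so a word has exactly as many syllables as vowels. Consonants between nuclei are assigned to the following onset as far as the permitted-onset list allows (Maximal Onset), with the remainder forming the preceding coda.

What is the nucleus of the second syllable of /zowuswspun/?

u

Nuclei (vowels): o, u, u → 3 syllables.
The second nucleus (vowel 2 from the left) is /u/.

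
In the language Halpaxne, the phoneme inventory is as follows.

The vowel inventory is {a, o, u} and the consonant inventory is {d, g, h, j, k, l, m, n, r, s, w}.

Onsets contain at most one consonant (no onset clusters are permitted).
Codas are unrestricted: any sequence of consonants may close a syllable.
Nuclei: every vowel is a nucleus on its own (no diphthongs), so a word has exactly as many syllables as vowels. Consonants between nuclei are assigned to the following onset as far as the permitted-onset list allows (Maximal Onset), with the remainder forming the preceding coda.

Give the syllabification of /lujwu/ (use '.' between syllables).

Nuclei (vowels): u, u → 2 syllables.
σ1/σ2 boundary: /jw/ splits as /j/ + /w/ (/w/ is the longest suffix that is a licit onset).

luj.wu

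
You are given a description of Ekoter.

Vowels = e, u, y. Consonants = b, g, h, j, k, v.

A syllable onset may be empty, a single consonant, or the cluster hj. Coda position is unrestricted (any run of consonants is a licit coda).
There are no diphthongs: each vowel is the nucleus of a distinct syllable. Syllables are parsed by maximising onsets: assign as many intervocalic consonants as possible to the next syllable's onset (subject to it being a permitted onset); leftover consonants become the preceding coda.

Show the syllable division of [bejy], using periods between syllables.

Vowels present: e, y; each is a nucleus, giving 2 syllables.
/e…y/ gap (V1→V2): just /j/ — single C goes to the following onset.

be.jy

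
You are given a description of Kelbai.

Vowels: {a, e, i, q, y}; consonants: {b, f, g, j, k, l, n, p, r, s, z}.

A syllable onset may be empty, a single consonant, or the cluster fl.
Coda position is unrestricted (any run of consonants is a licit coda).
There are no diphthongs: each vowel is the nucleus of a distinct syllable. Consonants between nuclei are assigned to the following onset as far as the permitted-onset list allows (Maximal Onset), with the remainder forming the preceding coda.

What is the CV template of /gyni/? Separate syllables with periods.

The vowels are y, i — 2 nuclei, so 2 syllables.
σ1/σ2 boundary: /n/ → onset of the next syllable (single consonants are always licit onsets).
So the parse is gy.ni.
Mapping each syllable to C/V: /gy/ → CV, /ni/ → CV.

CV.CV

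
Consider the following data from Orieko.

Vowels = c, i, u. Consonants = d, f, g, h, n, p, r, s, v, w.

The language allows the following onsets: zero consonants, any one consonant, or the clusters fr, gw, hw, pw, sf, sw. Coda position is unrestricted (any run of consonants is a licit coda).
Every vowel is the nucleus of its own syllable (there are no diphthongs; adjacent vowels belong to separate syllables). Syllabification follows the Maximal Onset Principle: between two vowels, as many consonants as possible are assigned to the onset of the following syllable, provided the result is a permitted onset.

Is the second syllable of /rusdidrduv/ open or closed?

The vowels are u, i, u — 3 nuclei, so 3 syllables.
σ1/σ2 boundary: /sd/ splits as /s/ + /d/ (/d/ is the longest suffix that is a licit onset).
σ2/σ3 boundary: /drd/ splits as /dr/ + /d/ (/d/ is the longest suffix that is a licit onset).
Syllabification: rus.didr.duv.
Syllable 2 is /didr/ with coda /dr/, so it is closed.

closed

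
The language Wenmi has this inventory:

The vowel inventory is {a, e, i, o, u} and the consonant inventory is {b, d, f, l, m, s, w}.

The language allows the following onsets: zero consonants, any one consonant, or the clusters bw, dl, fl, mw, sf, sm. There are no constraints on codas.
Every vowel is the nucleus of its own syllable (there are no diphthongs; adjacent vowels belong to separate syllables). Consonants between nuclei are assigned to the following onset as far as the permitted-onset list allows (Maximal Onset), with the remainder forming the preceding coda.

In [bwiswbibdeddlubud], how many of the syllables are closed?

4

Nuclei (vowels): i, i, e, u, u → 5 syllables.
V1 /i/ – V2 /i/: /swb/; trying suffixes from longest down, /b/ is the first permitted one, so coda /sw/ | onset /b/.
V2 /i/ – V3 /e/: cluster /bd/ — the longest permitted-onset suffix is /d/; onset = /d/, preceding coda = /b/.
V3 /e/ – V4 /u/: /ddl/ — longest licit onset from the right is /dl/, leaving /d/ as coda.
V4 /u/ – V5 /u/: just /b/ — single C goes to the following onset.
Result: bwisw.bib.ded.dlu.bud.
Classifying each syllable: /bwisw/ (closed), /bib/ (closed), /ded/ (closed), /dlu/ (open), /bud/ (closed).
Closed syllables: 4.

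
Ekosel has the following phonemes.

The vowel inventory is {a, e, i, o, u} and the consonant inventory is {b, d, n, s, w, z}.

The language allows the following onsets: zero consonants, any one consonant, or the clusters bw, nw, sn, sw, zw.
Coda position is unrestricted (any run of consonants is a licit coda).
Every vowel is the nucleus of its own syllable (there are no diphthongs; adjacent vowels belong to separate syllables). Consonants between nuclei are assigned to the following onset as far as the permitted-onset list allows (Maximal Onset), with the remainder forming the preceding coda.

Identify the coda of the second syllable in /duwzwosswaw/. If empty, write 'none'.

s

The vowels are u, o, a — 3 nuclei, so 3 syllables.
/u…o/ gap (V1→V2): /wzw/ splits as /w/ + /zw/ (/zw/ is the longest suffix that is a licit onset).
/o…a/ gap (V2→V3): /ssw/; trying suffixes from longest down, /sw/ is the first permitted one, so coda /s/ | onset /sw/.
Result: duw.zwos.swaw.
Syllable 2 is /zwos/: onset /zw/, nucleus /o/, coda /s/.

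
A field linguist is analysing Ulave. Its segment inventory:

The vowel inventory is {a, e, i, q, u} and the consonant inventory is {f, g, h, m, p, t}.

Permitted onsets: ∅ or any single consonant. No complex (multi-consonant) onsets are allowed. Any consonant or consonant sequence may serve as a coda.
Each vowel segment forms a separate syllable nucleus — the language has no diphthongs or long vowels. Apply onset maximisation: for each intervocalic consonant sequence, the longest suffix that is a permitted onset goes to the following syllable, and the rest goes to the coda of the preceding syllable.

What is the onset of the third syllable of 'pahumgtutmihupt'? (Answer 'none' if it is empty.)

Vowels present: a, u, u, i, u; each is a nucleus, giving 5 syllables.
V1 /a/ – V2 /u/: /h/ is a single consonant, so it becomes the next onset.
V2 /u/ – V3 /u/: /mgt/ splits as /mg/ + /t/ (/t/ is the longest suffix that is a licit onset).
V3 /u/ – V4 /i/: /tm/ — longest licit onset from the right is /m/, leaving /t/ as coda.
V4 /i/ – V5 /u/: /h/ is a single consonant, so it becomes the next onset.
Syllabification: pa.humg.tut.mi.hupt.
Syllable 3 is /tut/: onset /t/, nucleus /u/, coda /t/.

t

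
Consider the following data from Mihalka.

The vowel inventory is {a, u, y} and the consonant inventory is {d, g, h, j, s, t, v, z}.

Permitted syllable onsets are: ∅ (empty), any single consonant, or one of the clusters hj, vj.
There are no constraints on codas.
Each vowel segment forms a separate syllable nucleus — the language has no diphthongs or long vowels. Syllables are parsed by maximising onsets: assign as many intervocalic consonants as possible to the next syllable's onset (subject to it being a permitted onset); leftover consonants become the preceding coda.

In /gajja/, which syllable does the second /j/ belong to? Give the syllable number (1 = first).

Vowels present: a, a; each is a nucleus, giving 2 syllables.
/a…a/ gap (V1→V2): /jj/; trying suffixes from longest down, /j/ is the first permitted one, so coda /j/ | onset /j/.
Syllabification: gaj.ja.
The second /j/ is in the onset of syllable 2 (/ja/).

2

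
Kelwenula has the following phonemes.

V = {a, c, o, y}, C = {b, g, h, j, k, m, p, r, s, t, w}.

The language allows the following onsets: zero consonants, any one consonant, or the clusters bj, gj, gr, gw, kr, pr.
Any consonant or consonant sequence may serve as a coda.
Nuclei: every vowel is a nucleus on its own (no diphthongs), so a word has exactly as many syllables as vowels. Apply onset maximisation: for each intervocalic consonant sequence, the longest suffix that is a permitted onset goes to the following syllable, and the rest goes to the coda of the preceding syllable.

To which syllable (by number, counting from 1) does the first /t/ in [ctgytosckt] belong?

1

Nuclei (vowels): c, y, o, c → 4 syllables.
V1 /c/ – V2 /y/: /tg/ — longest licit onset from the right is /g/, leaving /t/ as coda.
V2 /y/ – V3 /o/: /t/ is a single consonant, so it becomes the next onset.
V3 /o/ – V4 /c/: just /s/ — single C goes to the following onset.
Syllabification: ct.gy.to.sckt.
The first /t/ is in the coda of syllable 1 (/ct/).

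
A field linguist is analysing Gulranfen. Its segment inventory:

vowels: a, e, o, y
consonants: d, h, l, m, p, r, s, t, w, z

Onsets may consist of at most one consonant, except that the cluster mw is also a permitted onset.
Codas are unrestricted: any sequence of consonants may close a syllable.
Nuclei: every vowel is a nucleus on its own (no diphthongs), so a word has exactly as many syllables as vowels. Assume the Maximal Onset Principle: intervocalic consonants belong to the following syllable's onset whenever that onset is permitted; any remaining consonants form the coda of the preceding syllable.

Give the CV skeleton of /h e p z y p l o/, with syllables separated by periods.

The vowels are e, y, o — 3 nuclei, so 3 syllables.
/e…y/ gap (V1→V2): cluster /pz/ — the longest permitted-onset suffix is /z/; onset = /z/, preceding coda = /p/.
/y…o/ gap (V2→V3): /pl/ — longest licit onset from the right is /l/, leaving /p/ as coda.
Putting it together: hep.zyp.lo.
Mapping each syllable to C/V: /hep/ → CVC, /zyp/ → CVC, /lo/ → CV.

CVC.CVC.CV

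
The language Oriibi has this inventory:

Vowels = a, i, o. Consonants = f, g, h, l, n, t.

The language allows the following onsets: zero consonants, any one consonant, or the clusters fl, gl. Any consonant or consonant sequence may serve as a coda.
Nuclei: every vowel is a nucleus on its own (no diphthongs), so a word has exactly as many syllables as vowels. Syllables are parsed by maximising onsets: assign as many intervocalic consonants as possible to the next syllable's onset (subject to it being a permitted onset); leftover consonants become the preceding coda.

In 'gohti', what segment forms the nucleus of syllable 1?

The vowels are o, i — 2 nuclei, so 2 syllables.
The first nucleus (vowel 1 from the left) is /o/.

o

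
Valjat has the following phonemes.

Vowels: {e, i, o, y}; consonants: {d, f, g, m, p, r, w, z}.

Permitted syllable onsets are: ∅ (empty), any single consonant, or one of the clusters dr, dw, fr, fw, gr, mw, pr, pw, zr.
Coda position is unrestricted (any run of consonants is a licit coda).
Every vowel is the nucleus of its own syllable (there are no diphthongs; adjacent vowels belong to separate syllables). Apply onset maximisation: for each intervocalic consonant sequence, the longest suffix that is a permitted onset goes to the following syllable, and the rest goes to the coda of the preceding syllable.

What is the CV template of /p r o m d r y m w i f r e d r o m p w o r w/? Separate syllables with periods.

CCVC.CCV.CCV.CCV.CCVC.CCVCC

Vowels present: o, y, i, e, o, o; each is a nucleus, giving 6 syllables.
Between /o/ (V1) and /y/ (V2): /mdr/; trying suffixes from longest down, /dr/ is the first permitted one, so coda /m/ | onset /dr/.
Between /y/ (V2) and /i/ (V3): /mw/ — entire cluster is a permitted onset → onset /mw/, coda ∅.
Between /i/ (V3) and /e/ (V4): /fr/ — entire cluster is a permitted onset → onset /fr/, coda ∅.
Between /e/ (V4) and /o/ (V5): cluster /dr/ — /dr/ is itself a permitted onset, so the whole cluster goes right; preceding coda = ∅.
Between /o/ (V5) and /o/ (V6): /mpw/ splits as /m/ + /pw/ (/pw/ is the longest suffix that is a licit onset).
Result: prom.dry.mwi.fre.drom.pworw.
Mapping each syllable to C/V: /prom/ → CCVC, /dry/ → CCV, /mwi/ → CCV, /fre/ → CCV, /drom/ → CCVC, /pworw/ → CCVCC.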